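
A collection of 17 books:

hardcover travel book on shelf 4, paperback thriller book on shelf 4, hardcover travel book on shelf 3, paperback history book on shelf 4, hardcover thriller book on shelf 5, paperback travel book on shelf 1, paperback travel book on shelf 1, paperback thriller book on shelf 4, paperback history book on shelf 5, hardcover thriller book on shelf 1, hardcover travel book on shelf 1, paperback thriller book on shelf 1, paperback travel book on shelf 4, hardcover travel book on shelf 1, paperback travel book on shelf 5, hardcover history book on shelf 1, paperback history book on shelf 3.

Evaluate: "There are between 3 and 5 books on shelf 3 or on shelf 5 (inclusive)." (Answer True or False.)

books on shelf 3 or on shelf 5: 5.
The claim requires 3 ≤ 5 ≤ 5, which holds.

True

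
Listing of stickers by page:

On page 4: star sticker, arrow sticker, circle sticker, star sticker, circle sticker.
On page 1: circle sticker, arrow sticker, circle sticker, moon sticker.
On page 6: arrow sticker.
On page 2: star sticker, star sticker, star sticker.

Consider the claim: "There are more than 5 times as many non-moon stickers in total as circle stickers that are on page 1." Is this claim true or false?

True

There are 12 non-moon stickers.
There are 2 circle stickers on page 1.
The claim requires 12 > 5 × 2 = 10, which holds.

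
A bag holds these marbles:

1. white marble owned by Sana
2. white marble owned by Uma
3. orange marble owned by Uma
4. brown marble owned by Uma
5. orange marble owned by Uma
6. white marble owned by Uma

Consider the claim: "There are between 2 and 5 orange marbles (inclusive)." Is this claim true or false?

There are 2 orange marbles.
The claim requires 2 ≤ 2 ≤ 5, which holds.

True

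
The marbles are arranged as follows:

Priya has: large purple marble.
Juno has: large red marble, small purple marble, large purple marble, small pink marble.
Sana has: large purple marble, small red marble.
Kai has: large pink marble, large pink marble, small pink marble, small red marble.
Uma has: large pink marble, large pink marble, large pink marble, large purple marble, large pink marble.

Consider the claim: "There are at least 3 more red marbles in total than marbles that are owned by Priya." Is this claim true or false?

False

There are 3 red marbles.
Count of marbles owned by Priya: 1.
The claim requires 3 − 1 = 2 ≥ 3, which does not hold.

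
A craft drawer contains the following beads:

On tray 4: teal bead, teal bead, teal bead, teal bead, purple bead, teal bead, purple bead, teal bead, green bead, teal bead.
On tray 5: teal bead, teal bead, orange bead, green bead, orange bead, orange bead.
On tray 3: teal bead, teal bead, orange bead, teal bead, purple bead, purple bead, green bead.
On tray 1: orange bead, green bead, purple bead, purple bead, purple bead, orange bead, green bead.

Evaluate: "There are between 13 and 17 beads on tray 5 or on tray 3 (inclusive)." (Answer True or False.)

True

beads on tray 5 or on tray 3: 13.
The claim requires 13 ≤ 13 ≤ 17, which holds.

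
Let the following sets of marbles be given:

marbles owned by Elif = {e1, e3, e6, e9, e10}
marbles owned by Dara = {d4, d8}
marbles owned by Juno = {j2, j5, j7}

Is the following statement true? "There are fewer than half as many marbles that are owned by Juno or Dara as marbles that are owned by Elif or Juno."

False

marbles owned by Juno or Dara: 5.
marbles owned by Elif or Juno: 8.
The claim requires 2 × 5 = 10 < 8, which does not hold.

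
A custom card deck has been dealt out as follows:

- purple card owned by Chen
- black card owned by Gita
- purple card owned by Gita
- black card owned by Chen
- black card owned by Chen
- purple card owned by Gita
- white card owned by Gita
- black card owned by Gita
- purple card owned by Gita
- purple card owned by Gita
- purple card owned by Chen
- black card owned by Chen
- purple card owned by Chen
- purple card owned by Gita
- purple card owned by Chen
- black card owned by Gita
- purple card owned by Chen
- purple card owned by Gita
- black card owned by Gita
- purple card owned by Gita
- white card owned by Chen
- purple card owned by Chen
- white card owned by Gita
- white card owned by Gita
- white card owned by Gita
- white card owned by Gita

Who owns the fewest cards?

Chen

Counts by player: Gita→16, Chen→10.
The minimum is 10, held uniquely by Chen.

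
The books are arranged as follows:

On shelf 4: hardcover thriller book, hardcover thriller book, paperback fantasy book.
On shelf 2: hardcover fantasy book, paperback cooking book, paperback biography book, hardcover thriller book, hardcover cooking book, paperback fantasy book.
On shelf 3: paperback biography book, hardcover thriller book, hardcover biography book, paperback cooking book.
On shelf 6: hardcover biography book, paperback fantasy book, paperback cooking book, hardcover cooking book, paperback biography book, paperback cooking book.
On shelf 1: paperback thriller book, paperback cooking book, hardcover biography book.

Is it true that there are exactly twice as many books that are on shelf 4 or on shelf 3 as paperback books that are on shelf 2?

False

|books on shelf 4 or on shelf 3| = 7.
|paperback books on shelf 2| = 3.
The claim requires 7 = 2 × 3 = 6, which does not hold.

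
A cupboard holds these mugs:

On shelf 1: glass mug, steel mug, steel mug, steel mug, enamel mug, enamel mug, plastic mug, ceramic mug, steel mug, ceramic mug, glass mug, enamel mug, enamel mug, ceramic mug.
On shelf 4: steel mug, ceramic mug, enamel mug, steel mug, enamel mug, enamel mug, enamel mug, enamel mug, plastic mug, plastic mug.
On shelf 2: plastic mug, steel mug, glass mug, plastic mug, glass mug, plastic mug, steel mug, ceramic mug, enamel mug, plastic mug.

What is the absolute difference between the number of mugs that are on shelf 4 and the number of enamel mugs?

0

mugs on shelf 4: 10. enamel mugs: 10.
|10 − 10| = 10 − 10 = 0.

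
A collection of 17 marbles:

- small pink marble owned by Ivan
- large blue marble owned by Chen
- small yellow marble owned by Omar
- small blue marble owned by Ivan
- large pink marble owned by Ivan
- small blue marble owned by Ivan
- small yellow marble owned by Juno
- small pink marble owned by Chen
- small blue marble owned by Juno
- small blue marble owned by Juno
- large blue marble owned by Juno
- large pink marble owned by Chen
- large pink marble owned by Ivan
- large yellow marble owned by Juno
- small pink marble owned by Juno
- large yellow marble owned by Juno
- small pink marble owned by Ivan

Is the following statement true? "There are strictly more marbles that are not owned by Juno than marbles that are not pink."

False

Count of marbles that are not owned by Juno: 10.
There are 10 marbles that are not pink.
The claim requires 10 > 10, which does not hold.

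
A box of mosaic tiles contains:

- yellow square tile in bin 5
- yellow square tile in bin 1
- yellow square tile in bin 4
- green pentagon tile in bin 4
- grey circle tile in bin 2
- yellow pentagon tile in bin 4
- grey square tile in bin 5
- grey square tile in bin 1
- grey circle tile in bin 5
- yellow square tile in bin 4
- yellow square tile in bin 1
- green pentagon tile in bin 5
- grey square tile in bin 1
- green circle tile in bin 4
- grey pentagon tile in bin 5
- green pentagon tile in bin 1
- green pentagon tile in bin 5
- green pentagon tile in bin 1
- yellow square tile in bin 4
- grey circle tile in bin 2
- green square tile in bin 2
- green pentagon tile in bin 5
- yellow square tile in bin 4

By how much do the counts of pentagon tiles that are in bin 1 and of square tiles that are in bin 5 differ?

0

pentagon tiles in bin 1: 2. square tiles in bin 5: 2.
|2 − 2| = 2 − 2 = 0.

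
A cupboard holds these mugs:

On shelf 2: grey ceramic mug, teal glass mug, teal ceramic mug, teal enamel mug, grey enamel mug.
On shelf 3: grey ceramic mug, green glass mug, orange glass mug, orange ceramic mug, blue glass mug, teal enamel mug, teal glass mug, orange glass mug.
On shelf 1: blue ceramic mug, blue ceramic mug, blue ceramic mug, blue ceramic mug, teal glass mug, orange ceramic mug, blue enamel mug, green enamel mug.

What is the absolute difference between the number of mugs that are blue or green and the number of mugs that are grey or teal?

1

mugs that are blue or green: 8. mugs that are grey or teal: 9.
|8 − 9| = 9 − 8 = 1.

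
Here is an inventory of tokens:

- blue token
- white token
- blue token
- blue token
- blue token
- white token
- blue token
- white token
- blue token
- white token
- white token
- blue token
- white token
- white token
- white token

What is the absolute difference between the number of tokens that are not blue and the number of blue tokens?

1

tokens that are not blue: 8. blue tokens: 7.
|8 − 7| = 8 − 7 = 1.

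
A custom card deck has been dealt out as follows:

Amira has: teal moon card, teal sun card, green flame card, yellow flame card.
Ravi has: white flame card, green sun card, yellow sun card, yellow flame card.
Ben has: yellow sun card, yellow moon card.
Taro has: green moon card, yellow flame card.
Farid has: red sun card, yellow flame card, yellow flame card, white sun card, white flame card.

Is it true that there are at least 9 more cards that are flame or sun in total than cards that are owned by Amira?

|cards that are flame or sun| = 14.
|cards owned by Amira| = 4.
The claim requires 14 − 4 = 10 ≥ 9, which holds.

True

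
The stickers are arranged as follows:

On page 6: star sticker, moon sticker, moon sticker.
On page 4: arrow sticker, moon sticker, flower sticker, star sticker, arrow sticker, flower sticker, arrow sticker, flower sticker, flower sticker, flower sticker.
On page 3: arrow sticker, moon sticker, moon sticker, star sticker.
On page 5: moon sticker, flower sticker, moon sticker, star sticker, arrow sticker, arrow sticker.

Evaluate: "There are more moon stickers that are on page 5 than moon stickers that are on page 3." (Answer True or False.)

There are 2 moon stickers on page 5.
There are 2 moon stickers on page 3.
The claim requires 2 > 2, which does not hold.

False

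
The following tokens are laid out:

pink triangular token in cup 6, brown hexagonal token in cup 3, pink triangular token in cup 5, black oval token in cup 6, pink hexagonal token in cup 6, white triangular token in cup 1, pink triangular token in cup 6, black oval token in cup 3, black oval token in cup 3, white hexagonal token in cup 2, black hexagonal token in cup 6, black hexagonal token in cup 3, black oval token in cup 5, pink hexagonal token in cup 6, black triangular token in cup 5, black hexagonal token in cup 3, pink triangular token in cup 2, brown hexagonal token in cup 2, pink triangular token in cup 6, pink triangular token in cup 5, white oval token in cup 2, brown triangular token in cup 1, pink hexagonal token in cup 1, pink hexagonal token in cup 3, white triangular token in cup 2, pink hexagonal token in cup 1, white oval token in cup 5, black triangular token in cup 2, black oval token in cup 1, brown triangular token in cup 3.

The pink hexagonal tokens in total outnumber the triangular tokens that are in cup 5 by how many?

2

pink hexagonal tokens: 5.
triangular tokens in cup 5: 3.
5 − 3 = 2.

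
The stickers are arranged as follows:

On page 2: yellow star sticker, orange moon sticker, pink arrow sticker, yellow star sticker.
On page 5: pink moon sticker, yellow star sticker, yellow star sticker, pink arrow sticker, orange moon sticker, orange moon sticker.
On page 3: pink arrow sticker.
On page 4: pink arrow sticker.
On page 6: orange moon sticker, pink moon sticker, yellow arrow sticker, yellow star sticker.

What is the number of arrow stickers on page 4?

1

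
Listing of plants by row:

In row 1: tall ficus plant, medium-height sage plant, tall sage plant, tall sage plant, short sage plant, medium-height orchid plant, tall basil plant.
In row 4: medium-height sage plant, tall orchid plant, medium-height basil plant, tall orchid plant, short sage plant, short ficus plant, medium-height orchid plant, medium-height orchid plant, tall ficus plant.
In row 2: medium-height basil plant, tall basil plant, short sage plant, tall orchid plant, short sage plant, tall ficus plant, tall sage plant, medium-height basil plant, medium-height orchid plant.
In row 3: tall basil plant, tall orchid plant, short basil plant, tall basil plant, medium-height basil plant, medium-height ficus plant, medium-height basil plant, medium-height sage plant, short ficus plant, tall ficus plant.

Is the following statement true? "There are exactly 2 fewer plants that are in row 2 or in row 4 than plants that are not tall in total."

There are 18 plants in row 2 or in row 4.
There are 20 plants that are not tall.
The claim requires 20 − 18 (= 2) to equal 2, which holds.

True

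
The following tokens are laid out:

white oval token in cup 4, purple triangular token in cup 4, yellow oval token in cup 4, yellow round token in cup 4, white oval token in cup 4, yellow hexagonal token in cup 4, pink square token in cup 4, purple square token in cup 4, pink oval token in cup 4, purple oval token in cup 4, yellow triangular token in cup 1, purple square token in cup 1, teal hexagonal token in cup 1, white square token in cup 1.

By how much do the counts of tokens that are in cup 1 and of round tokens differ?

tokens in cup 1: 4. round tokens: 1.
|4 − 1| = 4 − 1 = 3.

3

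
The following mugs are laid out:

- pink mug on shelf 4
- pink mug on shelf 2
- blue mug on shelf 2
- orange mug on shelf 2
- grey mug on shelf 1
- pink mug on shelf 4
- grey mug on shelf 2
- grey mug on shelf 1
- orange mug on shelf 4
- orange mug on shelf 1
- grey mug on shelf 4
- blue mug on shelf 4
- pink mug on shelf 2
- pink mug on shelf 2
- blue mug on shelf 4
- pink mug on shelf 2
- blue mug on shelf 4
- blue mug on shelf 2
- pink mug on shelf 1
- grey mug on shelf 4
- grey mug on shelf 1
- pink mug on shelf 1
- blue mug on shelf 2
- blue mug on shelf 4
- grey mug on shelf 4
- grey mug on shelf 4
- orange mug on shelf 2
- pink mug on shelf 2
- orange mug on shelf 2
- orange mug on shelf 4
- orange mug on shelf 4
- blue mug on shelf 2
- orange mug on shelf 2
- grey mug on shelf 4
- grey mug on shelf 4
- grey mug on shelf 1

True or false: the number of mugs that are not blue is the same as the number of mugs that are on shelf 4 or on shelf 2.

False

There are 28 mugs that are not blue.
There are 29 mugs on shelf 4 or on shelf 2.
The claim requires 28 = 29, which does not hold.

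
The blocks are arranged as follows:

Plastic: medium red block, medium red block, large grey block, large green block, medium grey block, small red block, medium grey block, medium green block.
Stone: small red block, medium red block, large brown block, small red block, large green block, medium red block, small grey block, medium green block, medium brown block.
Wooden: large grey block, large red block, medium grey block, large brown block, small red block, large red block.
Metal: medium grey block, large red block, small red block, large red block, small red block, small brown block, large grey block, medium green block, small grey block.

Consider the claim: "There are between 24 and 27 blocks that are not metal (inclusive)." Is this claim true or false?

There are 23 blocks that are not metal.
The claim requires 24 ≤ 23 ≤ 27, which does not hold.

False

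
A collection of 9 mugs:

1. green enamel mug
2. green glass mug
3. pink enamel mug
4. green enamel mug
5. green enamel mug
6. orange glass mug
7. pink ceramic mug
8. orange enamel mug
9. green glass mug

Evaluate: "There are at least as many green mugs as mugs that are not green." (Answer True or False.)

True

|green mugs| = 5.
|mugs that are not green| = 4.
The claim requires 5 ≥ 4, which holds.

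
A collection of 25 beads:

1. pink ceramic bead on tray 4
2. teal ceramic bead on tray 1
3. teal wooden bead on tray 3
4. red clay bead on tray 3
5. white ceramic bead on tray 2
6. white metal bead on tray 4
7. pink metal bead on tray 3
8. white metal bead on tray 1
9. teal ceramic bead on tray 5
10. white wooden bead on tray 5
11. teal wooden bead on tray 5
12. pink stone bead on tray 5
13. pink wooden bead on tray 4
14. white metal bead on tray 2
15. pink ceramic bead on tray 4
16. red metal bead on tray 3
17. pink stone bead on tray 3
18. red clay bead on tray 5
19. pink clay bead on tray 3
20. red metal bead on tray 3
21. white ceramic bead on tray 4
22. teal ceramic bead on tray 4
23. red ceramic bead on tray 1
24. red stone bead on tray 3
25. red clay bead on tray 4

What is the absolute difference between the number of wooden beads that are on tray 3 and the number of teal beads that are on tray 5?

wooden beads on tray 3: 1. teal beads on tray 5: 2.
|1 − 2| = 2 − 1 = 1.

1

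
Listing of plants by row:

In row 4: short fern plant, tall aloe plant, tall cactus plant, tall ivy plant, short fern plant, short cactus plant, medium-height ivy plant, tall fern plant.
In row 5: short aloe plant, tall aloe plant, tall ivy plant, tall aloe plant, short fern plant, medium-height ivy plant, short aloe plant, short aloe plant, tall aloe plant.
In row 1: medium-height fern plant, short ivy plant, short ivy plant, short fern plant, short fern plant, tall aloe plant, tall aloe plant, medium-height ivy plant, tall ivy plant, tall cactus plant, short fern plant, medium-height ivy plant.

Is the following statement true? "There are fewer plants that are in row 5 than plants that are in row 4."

False

|plants in row 5| = 9.
|plants in row 4| = 8.
The claim requires 9 < 8, which does not hold.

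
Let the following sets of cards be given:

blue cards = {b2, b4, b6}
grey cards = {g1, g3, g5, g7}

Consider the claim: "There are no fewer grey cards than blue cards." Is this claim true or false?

True

There are 4 grey cards.
There are 3 blue cards.
The claim requires 4 ≥ 3, which holds.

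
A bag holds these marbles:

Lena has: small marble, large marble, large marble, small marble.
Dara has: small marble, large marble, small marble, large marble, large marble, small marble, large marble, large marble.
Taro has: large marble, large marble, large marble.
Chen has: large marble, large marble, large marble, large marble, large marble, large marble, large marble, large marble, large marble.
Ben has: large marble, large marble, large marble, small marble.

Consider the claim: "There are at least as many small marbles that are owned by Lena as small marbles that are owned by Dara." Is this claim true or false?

False

|small marbles owned by Lena| = 2.
|small marbles owned by Dara| = 3.
The claim requires 2 ≥ 3, which does not hold.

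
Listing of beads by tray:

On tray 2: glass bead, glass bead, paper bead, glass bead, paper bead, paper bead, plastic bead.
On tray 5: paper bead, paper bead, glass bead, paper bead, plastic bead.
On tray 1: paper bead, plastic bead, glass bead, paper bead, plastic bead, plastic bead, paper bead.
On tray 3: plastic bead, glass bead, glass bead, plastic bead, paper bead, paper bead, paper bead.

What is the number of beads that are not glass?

19

Total beads: 26; with the excluded value: 7; remaining 26 − 7 = 19.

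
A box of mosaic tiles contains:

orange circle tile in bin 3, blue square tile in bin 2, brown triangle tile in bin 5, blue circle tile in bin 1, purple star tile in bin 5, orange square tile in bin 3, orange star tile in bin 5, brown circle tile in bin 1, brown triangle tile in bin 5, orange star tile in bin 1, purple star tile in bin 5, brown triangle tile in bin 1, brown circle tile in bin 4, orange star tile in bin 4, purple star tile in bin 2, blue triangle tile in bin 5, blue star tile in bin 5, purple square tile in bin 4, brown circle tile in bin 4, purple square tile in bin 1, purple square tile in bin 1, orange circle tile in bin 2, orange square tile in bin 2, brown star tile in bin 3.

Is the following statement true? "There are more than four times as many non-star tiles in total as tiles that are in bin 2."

False

There are 16 non-star tiles.
There are 4 tiles in bin 2.
The claim requires 16 > 4 × 4 = 16, which does not hold.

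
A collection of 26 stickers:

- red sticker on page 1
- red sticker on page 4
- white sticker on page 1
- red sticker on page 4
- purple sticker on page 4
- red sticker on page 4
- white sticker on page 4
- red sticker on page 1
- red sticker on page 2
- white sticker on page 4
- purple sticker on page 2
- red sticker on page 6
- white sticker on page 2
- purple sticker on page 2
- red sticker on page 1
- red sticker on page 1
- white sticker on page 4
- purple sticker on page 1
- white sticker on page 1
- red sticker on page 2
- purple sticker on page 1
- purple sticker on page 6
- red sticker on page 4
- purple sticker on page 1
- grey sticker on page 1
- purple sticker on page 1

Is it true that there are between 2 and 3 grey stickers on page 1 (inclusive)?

False

grey stickers on page 1: 1.
The claim requires 2 ≤ 1 ≤ 3, which does not hold.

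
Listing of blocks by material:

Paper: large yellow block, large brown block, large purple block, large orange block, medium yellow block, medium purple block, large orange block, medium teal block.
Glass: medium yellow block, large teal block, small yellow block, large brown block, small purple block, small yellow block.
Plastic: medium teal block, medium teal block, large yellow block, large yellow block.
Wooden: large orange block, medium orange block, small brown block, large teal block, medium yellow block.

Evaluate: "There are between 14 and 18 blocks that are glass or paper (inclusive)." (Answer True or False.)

|blocks that are glass or paper| = 14.
The claim requires 14 ≤ 14 ≤ 18, which holds.

True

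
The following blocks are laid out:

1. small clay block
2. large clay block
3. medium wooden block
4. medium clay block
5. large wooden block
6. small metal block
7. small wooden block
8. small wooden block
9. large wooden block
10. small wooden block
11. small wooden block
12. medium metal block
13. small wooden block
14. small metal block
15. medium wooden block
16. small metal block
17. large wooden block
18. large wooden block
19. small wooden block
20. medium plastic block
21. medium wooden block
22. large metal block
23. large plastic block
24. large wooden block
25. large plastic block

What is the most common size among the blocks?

small

Counts by size: small 10, large 9, medium 6.
The maximum is 10, held uniquely by small.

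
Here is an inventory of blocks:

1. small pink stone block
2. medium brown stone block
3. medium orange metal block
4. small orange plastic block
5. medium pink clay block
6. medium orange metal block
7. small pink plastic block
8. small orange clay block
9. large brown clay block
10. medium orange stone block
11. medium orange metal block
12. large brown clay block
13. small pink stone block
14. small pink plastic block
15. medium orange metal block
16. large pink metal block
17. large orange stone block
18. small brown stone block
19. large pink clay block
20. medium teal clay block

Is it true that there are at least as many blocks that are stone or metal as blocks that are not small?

False

There are 11 blocks that are stone or metal.
There are 13 blocks that are not small.
The claim requires 11 ≥ 13, which does not hold.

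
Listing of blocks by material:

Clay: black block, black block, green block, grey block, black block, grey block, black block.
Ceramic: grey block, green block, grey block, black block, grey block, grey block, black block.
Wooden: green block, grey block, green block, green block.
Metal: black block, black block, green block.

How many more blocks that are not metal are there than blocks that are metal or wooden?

blocks that are not metal: 18.
blocks that are metal or wooden: 7.
18 − 7 = 11.

11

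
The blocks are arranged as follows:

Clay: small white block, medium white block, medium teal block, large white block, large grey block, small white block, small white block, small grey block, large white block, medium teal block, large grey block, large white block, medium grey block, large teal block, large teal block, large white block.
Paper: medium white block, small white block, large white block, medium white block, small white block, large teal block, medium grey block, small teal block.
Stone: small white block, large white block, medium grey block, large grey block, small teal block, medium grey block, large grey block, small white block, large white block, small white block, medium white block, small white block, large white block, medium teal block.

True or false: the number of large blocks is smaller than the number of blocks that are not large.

|large blocks| = 15.
|blocks that are not large| = 23.
The claim requires 15 < 23, which holds.

True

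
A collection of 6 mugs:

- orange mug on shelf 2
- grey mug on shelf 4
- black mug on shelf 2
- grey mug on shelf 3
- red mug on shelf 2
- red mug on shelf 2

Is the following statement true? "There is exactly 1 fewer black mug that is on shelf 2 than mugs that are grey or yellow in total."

black mugs on shelf 2: 1.
mugs that are grey or yellow: 2.
The claim requires 2 − 1 (= 1) to equal 1, which holds.

True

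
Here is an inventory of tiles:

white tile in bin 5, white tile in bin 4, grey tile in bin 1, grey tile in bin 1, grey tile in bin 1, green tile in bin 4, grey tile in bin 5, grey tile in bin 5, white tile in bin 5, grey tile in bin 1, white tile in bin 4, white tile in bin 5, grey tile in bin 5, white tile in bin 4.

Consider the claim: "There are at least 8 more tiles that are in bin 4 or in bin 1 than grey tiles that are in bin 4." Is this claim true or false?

|tiles in bin 4 or in bin 1| = 8.
|grey tiles in bin 4| = 0.
The claim requires 8 − 0 = 8 ≥ 8, which holds.

True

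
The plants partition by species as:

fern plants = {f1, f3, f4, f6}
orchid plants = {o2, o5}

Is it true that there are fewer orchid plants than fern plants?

True

orchid plants: 2.
fern plants: 4.
The claim requires 2 < 4, which holds.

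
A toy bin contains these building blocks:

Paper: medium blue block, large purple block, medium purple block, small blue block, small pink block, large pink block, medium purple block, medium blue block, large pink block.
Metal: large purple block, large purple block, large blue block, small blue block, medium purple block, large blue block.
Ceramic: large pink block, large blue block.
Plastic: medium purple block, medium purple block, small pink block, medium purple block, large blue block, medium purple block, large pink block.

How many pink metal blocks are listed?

0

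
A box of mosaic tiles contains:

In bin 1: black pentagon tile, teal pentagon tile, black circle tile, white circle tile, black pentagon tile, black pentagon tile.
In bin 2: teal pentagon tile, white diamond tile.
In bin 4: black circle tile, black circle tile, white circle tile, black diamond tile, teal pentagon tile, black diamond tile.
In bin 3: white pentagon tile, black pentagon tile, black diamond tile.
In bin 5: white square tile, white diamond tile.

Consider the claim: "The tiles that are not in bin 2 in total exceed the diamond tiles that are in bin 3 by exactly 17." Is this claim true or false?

tiles that are not in bin 2: 17.
diamond tiles in bin 3: 1.
The claim requires 17 − 1 (= 16) to equal 17, which does not hold.

False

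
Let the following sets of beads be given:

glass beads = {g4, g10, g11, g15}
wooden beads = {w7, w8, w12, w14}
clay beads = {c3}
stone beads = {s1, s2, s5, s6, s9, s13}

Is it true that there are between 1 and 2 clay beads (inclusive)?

There is 1 clay bead.
The claim requires 1 ≤ 1 ≤ 2, which holds.

True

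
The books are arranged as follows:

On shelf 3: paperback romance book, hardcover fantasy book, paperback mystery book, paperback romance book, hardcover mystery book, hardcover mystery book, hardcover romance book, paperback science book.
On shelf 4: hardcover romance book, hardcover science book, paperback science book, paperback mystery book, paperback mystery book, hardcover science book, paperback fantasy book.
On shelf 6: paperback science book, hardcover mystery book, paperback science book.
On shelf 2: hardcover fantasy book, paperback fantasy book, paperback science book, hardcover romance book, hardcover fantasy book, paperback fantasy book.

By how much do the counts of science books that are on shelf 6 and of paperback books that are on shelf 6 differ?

0

science books on shelf 6: 2. paperback books on shelf 6: 2.
|2 − 2| = 2 − 2 = 0.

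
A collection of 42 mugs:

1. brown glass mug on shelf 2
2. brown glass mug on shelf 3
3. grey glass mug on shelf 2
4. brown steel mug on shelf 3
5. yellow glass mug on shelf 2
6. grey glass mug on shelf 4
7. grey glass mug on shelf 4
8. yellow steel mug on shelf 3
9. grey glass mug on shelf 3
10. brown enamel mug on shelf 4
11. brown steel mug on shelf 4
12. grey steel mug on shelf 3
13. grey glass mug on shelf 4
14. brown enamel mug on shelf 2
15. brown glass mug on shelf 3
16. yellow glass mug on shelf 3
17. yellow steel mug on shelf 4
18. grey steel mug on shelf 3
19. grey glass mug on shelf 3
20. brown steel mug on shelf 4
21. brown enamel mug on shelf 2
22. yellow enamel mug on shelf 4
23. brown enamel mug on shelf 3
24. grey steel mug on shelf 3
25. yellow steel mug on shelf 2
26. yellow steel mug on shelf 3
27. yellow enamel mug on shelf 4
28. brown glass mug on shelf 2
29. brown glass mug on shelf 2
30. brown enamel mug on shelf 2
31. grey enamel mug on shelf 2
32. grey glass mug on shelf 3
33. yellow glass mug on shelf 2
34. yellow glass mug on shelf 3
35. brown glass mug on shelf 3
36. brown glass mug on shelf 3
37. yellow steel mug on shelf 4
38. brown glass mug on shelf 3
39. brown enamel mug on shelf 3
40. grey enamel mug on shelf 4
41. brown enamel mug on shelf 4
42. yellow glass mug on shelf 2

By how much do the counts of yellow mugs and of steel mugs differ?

1

yellow mugs: 12. steel mugs: 11.
|12 − 11| = 12 − 11 = 1.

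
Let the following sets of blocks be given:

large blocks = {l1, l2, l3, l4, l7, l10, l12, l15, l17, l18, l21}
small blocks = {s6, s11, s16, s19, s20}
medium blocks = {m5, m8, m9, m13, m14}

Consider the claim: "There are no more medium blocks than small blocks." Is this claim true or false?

|medium blocks| = 5.
|small blocks| = 5.
The claim requires 5 ≤ 5, which holds.

True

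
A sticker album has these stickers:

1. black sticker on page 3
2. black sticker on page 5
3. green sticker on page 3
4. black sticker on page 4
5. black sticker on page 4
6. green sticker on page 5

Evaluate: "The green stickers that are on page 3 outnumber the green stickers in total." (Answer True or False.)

|green stickers on page 3| = 1.
|green stickers| = 2.
The claim requires 1 > 2, which does not hold.

False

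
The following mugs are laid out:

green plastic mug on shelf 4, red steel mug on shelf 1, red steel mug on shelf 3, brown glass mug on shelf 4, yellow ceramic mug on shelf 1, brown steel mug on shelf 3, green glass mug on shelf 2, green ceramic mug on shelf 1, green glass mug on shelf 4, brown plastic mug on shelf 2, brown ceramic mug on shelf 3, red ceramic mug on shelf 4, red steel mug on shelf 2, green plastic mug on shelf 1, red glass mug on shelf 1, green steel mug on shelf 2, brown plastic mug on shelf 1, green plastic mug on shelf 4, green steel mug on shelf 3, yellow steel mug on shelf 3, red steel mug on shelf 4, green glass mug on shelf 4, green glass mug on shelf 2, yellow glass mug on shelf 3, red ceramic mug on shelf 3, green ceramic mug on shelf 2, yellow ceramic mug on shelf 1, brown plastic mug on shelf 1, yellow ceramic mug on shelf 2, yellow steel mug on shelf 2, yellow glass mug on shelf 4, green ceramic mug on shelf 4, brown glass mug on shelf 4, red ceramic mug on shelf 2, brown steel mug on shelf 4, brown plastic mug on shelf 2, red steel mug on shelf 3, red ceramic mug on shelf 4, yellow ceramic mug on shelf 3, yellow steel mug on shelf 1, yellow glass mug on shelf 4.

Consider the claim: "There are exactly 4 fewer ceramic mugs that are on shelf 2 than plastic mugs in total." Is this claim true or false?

There are 3 ceramic mugs on shelf 2.
There are 7 plastic mugs.
The claim requires 7 − 3 (= 4) to equal 4, which holds.

True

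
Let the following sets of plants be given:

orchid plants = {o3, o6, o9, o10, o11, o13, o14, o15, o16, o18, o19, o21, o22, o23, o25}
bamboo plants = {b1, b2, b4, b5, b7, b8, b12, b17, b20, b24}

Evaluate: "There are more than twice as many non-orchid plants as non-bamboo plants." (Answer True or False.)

There are 10 non-orchid plants.
There are 15 non-bamboo plants.
The claim requires 10 > 2 × 15 = 30, which does not hold.

False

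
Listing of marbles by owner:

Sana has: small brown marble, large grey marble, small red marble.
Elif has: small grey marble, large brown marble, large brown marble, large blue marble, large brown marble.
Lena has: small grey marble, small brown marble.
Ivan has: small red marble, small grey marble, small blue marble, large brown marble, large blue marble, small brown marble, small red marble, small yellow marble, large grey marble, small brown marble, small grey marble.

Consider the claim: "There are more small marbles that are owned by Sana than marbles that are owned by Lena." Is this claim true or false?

|small marbles owned by Sana| = 2.
|marbles owned by Lena| = 2.
The claim requires 2 > 2, which does not hold.

False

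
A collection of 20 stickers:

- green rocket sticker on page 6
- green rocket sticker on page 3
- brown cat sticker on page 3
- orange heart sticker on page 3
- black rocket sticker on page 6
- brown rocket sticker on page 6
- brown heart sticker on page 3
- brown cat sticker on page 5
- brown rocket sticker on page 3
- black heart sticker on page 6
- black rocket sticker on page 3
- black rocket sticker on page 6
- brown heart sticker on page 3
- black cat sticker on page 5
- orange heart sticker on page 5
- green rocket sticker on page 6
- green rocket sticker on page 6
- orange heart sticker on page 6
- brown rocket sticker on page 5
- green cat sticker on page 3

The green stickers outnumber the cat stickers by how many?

1

green stickers: 5.
cat stickers: 4.
5 − 4 = 1.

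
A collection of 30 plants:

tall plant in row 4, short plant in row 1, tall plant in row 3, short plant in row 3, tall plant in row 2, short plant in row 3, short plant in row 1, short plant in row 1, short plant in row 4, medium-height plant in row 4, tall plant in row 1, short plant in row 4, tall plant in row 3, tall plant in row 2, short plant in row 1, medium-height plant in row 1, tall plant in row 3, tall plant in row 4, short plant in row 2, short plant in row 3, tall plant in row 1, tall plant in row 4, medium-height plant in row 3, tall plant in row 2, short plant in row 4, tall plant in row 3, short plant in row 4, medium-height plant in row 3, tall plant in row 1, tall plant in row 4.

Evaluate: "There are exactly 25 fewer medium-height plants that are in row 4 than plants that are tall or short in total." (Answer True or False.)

True

medium-height plants in row 4: 1.
plants that are tall or short: 26.
The claim requires 26 − 1 (= 25) to equal 25, which holds.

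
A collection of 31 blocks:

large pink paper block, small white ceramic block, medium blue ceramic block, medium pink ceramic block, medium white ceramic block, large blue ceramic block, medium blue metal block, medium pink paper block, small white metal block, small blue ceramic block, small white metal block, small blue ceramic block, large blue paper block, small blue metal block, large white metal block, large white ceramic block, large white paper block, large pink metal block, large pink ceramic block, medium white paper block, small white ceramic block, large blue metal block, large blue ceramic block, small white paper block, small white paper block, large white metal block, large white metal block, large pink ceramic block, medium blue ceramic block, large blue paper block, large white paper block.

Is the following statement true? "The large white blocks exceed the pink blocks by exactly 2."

False

large white blocks: 6.
pink blocks: 6.
The claim requires 6 − 6 (= 0) to equal 2, which does not hold.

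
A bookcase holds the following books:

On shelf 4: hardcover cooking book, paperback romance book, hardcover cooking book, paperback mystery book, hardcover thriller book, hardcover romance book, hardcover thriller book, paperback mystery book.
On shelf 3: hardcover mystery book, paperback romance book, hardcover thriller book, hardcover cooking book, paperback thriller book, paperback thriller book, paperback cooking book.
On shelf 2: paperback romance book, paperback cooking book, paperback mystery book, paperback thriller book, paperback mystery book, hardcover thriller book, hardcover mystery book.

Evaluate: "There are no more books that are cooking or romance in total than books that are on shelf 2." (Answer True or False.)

books that are cooking or romance: 9.
books on shelf 2: 7.
The claim requires 9 ≤ 7, which does not hold.

False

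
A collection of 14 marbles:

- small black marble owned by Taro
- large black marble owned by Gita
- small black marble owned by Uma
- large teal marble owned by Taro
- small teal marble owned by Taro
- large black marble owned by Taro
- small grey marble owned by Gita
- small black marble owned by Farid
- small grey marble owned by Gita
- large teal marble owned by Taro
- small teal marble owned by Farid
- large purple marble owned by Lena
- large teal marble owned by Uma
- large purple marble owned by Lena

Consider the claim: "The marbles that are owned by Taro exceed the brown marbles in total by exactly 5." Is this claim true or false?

True

|marbles owned by Taro| = 5.
|brown marbles| = 0.
The claim requires 5 − 0 (= 5) to equal 5, which holds.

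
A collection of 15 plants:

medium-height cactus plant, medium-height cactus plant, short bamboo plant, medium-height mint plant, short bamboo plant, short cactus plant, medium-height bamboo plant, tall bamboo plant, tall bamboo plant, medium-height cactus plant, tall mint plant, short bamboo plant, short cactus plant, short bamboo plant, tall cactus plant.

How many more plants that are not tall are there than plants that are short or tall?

plants that are not tall: 11.
plants that are short or tall: 10.
11 − 10 = 1.

1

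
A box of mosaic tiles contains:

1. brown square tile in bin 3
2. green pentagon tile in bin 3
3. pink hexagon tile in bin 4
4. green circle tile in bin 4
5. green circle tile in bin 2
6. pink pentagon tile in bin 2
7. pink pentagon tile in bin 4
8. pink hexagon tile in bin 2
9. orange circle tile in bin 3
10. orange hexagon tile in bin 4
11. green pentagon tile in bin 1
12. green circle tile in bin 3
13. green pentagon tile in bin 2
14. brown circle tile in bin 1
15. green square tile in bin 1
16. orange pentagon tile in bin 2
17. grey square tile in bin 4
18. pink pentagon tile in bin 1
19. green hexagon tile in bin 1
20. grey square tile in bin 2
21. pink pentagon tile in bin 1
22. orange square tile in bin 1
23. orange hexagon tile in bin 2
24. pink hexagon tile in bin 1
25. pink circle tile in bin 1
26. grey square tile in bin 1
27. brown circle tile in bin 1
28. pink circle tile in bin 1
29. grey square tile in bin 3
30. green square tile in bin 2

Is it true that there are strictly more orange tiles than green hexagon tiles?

There are 5 orange tiles.
There is 1 green hexagon tile.
The claim requires 5 > 1, which holds.

True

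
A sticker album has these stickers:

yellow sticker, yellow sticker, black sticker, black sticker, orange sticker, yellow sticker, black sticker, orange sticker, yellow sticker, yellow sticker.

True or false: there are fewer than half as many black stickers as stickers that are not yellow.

|black stickers| = 3.
|stickers that are not yellow| = 5.
The claim requires 2 × 3 = 6 < 5, which does not hold.

False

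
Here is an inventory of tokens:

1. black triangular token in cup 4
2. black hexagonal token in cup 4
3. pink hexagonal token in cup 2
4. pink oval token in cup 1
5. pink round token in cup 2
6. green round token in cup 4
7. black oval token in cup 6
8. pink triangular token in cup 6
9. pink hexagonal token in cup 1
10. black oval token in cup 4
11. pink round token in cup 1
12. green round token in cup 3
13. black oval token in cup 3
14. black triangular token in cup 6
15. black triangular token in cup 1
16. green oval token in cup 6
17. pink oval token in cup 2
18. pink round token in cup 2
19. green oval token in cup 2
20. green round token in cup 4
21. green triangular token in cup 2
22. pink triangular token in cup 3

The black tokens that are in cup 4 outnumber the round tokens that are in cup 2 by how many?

black tokens in cup 4: 3.
round tokens in cup 2: 2.
3 − 2 = 1.

1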